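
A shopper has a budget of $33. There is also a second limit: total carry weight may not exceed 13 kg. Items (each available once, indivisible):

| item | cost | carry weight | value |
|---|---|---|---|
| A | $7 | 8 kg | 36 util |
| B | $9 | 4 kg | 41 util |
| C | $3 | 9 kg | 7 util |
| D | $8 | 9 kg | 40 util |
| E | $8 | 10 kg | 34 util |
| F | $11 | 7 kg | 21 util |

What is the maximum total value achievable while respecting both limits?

Feasible sets respecting both limits:
- B+D: cost 17, carry weight 13, value 81
- A+B: cost 16, carry weight 12, value 77
- B+F: cost 20, carry weight 11, value 62
- B+C: cost 12, carry weight 13, value 48
Best: 81 util.

81 util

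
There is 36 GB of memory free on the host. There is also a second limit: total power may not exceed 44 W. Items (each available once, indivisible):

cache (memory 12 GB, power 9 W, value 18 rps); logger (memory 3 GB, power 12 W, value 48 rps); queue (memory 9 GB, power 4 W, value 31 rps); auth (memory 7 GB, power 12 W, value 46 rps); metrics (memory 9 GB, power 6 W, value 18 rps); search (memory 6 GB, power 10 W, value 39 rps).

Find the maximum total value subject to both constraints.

182 rps

Feasible sets respecting both limits:
- logger+queue+auth+metrics+search: memory 34, power 44, value 182
- logger+queue+auth+search: memory 25, power 38, value 164
- cache+logger+auth+search: memory 28, power 43, value 151
- logger+auth+metrics+search: memory 25, power 40, value 151
Best: 182 rps.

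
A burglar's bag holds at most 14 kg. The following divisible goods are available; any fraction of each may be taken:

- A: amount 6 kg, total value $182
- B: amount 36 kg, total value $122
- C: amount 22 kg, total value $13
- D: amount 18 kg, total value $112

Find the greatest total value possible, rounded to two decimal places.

Take in order of value per unit:
- A (182/6 per unit): all 6 → value 182, running total 182.00
- D (112/18 per unit): 8 of 18 → value 8×112/18 = 49.7778, running total 231.78
Total 231.78.

231.78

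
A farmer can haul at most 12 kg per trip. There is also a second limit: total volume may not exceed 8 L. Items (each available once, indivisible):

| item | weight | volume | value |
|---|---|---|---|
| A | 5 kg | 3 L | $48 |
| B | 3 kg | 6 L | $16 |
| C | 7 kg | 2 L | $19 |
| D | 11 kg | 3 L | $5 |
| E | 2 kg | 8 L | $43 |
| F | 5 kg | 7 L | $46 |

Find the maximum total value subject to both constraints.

$67

Feasible sets respecting both limits:
- A+C: weight 12, volume 5, value 67
- A: weight 5, volume 3, value 48
- F: weight 5, volume 7, value 46
Best: $67.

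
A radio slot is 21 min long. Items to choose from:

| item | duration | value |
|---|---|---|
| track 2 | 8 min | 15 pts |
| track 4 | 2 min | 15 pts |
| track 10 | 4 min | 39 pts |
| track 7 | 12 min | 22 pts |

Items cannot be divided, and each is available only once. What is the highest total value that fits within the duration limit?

76 pts

Check high-value combinations within 21 min:
- track 4+track 10+track 7: duration 2+4+12=18, value 15+39+22=76
- track 2+track 4+track 10: duration 8+2+4=14, value 15+15+39=69
- track 10+track 7: duration 4+12=16, value 39+22=61
Best: 76 pts.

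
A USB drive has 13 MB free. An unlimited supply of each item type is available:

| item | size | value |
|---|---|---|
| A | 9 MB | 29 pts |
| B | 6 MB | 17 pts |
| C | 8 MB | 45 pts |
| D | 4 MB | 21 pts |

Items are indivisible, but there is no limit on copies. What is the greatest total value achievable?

Best value-per-unit is C at 45/8; filling with it alone gives 1×45 = 45.
Optimal mix: 1×C + 1×D → size 12, value 66.

66 pts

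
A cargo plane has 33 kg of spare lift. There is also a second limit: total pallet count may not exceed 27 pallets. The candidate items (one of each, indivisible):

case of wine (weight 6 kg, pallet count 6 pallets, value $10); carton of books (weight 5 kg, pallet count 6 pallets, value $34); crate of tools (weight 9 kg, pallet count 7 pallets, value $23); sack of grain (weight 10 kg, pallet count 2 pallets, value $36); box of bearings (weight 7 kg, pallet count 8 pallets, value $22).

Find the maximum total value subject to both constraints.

Feasible sets respecting both limits:
- carton of books+crate of tools+sack of grain+box of bearings: weight 31, pallet count 23, value 115
- case of wine+carton of books+crate of tools+sack of grain: weight 30, pallet count 21, value 103
- case of wine+carton of books+sack of grain+box of bearings: weight 28, pallet count 22, value 102
Best: $115.

$115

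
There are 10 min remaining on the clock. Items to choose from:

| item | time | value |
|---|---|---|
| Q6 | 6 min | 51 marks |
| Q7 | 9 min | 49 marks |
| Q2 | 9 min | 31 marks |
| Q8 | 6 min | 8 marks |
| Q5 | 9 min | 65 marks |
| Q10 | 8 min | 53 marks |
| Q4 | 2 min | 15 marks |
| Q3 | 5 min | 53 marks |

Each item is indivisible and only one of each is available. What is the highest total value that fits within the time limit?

Check high-value combinations within 10 min:
- Q4+Q3: time 2+5=7, value 15+53=68
- Q10+Q4: time 8+2=10, value 53+15=68
- Q6+Q4: time 6+2=8, value 51+15=66
- Q5: time 9, value 65
Best: 68 marks.

68 marks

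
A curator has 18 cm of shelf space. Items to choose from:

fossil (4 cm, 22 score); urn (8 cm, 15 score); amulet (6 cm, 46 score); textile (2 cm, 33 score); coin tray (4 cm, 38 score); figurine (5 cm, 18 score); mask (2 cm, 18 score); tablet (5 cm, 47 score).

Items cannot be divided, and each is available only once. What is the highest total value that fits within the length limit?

Check high-value combinations within 18 cm:
- amulet+textile+coin tray+tablet: length 6+2+4+5=17, value 46+33+38+47=164
- fossil+textile+coin tray+mask+tablet: length 4+2+4+2+5=17, value 22+33+38+18+47=158
- fossil+amulet+textile+coin tray+mask: length 4+6+2+4+2=18, value 22+46+33+38+18=157
- textile+coin tray+figurine+mask+tablet: length 2+4+5+2+5=18, value 33+38+18+18+47=154
Best: 164 score.

164 score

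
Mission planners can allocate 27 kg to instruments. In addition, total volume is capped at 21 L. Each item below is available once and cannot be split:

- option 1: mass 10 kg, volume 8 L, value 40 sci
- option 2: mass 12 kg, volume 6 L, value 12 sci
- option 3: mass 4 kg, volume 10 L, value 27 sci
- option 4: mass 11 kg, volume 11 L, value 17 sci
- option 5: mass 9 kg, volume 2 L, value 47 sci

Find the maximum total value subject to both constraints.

114 sci

Feasible sets respecting both limits:
- option 1+option 3+option 5: mass 23, volume 20, value 114
- option 1+option 5: mass 19, volume 10, value 87
- option 2+option 3+option 5: mass 25, volume 18, value 86
- option 3+option 5: mass 13, volume 12, value 74
Best: 114 sci.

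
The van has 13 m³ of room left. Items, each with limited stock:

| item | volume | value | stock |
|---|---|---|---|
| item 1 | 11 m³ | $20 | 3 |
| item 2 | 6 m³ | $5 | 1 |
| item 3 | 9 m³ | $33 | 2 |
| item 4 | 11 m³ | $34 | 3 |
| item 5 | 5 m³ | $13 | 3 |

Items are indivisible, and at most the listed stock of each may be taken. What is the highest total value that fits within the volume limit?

$34

Best selections within volume 13 and stock limits:
- 1×item 4: volume 11, value 34
- 1×item 3: volume 9, value 33
Best: $34.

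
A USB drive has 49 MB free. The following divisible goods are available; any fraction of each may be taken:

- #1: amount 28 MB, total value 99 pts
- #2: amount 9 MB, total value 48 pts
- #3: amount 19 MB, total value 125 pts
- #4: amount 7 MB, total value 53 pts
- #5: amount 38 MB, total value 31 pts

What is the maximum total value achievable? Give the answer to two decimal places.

Take in order of value per unit:
- #4 (53/7 per unit): all 7 → value 53, running total 53.00
- #3 (125/19 per unit): all 19 → value 125, running total 178.00
- #2 (48/9 per unit): all 9 → value 48, running total 226.00
- #1 (99/28 per unit): 14 of 28 → value 14×99/28 = 49.5000, running total 275.50
Total 275.50.

275.50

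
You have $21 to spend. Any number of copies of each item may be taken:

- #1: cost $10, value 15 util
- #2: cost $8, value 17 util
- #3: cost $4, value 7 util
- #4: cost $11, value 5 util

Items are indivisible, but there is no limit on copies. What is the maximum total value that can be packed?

Best value-per-unit is #2 at 17/8; filling with it alone gives 2×17 = 34.
Optimal mix: 2×#2 + 1×#3 → cost 20, value 41.

41 util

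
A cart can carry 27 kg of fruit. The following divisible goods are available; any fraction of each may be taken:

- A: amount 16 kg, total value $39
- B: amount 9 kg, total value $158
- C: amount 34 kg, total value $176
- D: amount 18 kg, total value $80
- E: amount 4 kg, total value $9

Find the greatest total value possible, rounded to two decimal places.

251.18

Take in order of value per unit:
- B (158/9 per unit): all 9 → value 158, running total 158.00
- C (176/34 per unit): 18 of 34 → value 18×176/34 = 93.1765, running total 251.18
Total 251.18.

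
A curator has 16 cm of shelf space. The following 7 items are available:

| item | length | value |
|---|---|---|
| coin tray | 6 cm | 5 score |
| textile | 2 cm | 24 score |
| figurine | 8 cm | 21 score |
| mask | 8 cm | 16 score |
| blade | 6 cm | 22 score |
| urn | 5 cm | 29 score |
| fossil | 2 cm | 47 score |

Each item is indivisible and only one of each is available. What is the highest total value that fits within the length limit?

Check high-value combinations within 16 cm:
- textile+blade+urn+fossil: length 2+6+5+2=15, value 24+22+29+47=122
- coin tray+textile+urn+fossil: length 6+2+5+2=15, value 5+24+29+47=105
- textile+urn+fossil: length 2+5+2=9, value 24+29+47=100
Best: 122 score.

122 score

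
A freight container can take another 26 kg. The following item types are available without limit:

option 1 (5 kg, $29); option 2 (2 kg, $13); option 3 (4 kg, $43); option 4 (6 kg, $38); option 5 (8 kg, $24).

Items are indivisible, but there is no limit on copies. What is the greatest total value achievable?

$271

Best value-per-unit is option 3 at 43/4; filling with it alone gives 6×43 = 258.
Optimal mix: 1×option 2 + 6×option 3 → weight 26, value 271.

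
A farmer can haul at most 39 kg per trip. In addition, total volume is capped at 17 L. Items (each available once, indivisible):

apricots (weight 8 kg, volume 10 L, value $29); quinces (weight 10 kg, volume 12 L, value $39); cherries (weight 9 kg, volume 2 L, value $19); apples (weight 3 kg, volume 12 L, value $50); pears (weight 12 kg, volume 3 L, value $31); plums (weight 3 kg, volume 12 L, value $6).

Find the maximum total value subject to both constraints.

Feasible sets respecting both limits:
- cherries+apples+pears: weight 24, volume 17, value 100
- quinces+cherries+pears: weight 31, volume 17, value 89
- apples+pears: weight 15, volume 15, value 81
Best: $100.

$100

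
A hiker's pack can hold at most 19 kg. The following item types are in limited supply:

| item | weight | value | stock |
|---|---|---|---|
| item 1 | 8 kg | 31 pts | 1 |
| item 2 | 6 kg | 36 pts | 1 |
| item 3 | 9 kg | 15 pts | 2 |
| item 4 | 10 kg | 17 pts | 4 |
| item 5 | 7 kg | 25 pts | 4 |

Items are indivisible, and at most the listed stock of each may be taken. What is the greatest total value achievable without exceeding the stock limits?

Top feasible selections:
- 1×item 1 + 1×item 2: weight 14, value 67
- 1×item 2 + 1×item 5: weight 13, value 61
- 1×item 1 + 1×item 5: weight 15, value 56
Best: 67 pts.

67 pts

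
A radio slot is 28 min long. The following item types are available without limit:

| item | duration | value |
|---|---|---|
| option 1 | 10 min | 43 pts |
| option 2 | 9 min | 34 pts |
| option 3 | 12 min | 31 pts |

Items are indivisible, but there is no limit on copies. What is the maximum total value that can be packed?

111 pts

Best value-per-unit is option 1 at 43/10; filling with it alone gives 2×43 = 86.
Optimal mix: 1×option 1 + 2×option 2 → duration 28, value 111.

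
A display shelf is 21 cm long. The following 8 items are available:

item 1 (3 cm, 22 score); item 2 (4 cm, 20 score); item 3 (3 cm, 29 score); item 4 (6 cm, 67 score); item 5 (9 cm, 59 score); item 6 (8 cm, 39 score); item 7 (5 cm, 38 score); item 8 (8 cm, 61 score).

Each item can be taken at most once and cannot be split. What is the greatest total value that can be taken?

179 score

Check high-value combinations within 21 cm:
- item 1+item 3+item 4+item 8: length 3+3+6+8=20, value 22+29+67+61=179
- item 1+item 3+item 4+item 5: length 3+3+6+9=21, value 22+29+67+59=177
- item 2+item 3+item 4+item 8: length 4+3+6+8=21, value 20+29+67+61=177
- item 1+item 2+item 3+item 4+item 7: length 3+4+3+6+5=21, value 22+20+29+67+38=176
- item 1+item 2+item 4+item 8: length 3+4+6+8=21, value 22+20+67+61=170
Best: 179 score.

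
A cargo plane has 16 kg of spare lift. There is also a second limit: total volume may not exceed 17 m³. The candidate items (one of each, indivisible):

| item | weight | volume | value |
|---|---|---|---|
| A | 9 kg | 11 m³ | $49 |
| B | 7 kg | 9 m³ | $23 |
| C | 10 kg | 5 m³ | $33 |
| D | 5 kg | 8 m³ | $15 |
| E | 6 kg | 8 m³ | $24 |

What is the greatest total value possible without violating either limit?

$57

Feasible sets respecting both limits:
- C+E: weight 16, volume 13, value 57
- A: weight 9, volume 11, value 49
- C+D: weight 15, volume 13, value 48
Best: $57.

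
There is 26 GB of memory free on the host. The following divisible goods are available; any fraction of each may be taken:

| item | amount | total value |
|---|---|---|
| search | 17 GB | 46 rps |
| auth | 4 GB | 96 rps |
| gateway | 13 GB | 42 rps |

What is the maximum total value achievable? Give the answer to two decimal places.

162.35

Take in order of value per unit:
- auth (96/4 per unit): all 4 → value 96, running total 96.00
- gateway (42/13 per unit): all 13 → value 42, running total 138.00
- search (46/17 per unit): 9 of 17 → value 9×46/17 = 24.3529, running total 162.35
Total 162.35.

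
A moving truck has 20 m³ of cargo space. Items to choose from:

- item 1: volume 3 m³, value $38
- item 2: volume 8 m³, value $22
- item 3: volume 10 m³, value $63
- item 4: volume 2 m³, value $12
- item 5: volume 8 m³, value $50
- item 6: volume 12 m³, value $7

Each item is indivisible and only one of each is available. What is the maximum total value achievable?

This is a 0/1 knapsack; check combinations near the capacity.
- item 3+item 4+item 5: volume 10+2+8=20, value 63+12+50=125
- item 1+item 3+item 4: volume 3+10+2=15, value 38+63+12=113
- item 3+item 5: volume 10+8=18, value 63+50=113
- item 1+item 2+item 5: volume 3+8+8=19, value 38+22+50=110
Best: $125.

$125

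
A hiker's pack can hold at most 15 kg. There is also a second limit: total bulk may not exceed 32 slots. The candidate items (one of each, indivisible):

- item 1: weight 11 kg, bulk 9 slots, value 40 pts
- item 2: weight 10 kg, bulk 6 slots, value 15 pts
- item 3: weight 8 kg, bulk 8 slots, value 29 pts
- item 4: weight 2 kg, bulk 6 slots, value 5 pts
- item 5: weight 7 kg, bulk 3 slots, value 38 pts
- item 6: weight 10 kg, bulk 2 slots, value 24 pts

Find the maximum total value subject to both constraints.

Feasible sets respecting both limits:
- item 3+item 5: weight 15, bulk 11, value 67
- item 1+item 4: weight 13, bulk 15, value 45
- item 4+item 5: weight 9, bulk 9, value 43
- item 1: weight 11, bulk 9, value 40
Best: 67 pts.

67 pts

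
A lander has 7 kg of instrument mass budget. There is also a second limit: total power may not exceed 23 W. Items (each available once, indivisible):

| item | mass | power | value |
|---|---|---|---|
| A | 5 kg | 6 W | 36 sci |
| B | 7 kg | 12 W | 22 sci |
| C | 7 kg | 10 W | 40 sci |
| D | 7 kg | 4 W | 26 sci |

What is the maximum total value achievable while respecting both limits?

40 sci

Feasible sets respecting both limits:
- C: mass 7, power 10, value 40
- A: mass 5, power 6, value 36
- D: mass 7, power 4, value 26
- B: mass 7, power 12, value 22
Best: 40 sci.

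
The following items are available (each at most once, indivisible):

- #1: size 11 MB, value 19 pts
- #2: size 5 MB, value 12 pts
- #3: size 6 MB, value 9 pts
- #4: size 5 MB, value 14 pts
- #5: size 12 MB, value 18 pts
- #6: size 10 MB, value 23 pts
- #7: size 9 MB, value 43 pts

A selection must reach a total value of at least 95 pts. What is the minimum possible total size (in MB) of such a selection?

Subsets with value ≥ 95, sorted by total size:
- #2+#3+#4+#6+#7: size 35, value 101
- #1+#4+#6+#7: size 35, value 99
- #1+#2+#6+#7: size 35, value 97
- #4+#5+#6+#7: size 36, value 98
Minimum size: 35 MB.

35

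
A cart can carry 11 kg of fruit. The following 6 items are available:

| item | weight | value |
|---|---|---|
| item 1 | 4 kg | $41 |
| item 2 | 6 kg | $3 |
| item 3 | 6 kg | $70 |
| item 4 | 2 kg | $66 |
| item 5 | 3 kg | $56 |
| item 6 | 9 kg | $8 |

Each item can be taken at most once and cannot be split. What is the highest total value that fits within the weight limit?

$192

Check high-value combinations within 11 kg:
- item 3+item 4+item 5: weight 6+2+3=11, value 70+66+56=192
- item 1+item 4+item 5: weight 4+2+3=9, value 41+66+56=163
- item 3+item 4: weight 6+2=8, value 70+66=136
- item 3+item 5: weight 6+3=9, value 70+56=126
- item 2+item 4+item 5: weight 6+2+3=11, value 3+66+56=125
Best: $192.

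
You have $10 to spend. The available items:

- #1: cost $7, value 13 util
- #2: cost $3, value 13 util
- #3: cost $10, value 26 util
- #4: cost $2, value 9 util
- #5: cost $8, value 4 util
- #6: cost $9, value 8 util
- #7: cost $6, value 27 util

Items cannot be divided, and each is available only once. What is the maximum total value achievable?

40 util

This is a 0/1 knapsack; check combinations near the capacity.
- #2+#7: cost 3+6=9, value 13+27=40
- #4+#7: cost 2+6=8, value 9+27=36
- #7: cost 6, value 27
Best: 40 util.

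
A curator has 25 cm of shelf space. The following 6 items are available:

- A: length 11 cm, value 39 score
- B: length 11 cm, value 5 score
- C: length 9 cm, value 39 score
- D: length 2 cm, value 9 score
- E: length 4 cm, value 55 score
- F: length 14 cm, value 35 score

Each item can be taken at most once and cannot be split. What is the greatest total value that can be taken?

Check high-value combinations within 25 cm:
- A+C+E: length 11+9+4=24, value 39+39+55=133
- C+D+E: length 9+2+4=15, value 39+9+55=103
- A+D+E: length 11+2+4=17, value 39+9+55=103
Best: 133 score.

133 score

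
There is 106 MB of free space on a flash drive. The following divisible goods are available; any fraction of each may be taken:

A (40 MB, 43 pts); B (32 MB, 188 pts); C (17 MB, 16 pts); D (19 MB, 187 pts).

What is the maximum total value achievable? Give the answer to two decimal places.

432.12

Take in order of value per unit:
- D (187/19 per unit): all 19 → value 187, running total 187.00
- B (188/32 per unit): all 32 → value 188, running total 375.00
- A (43/40 per unit): all 40 → value 43, running total 418.00
- C (16/17 per unit): 15 of 17 → value 15×16/17 = 14.1176, running total 432.12
Total 432.12.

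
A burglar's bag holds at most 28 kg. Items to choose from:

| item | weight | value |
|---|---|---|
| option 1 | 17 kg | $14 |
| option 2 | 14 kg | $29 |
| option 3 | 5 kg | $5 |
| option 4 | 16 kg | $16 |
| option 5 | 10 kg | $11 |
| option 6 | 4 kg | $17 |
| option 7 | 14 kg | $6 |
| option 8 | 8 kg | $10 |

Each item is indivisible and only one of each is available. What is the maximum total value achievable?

$57

Check high-value combinations within 28 kg:
- option 2+option 5+option 6: weight 14+10+4=28, value 29+11+17=57
- option 2+option 6+option 8: weight 14+4+8=26, value 29+17+10=56
- option 2+option 3+option 6: weight 14+5+4=23, value 29+5+17=51
- option 2+option 6: weight 14+4=18, value 29+17=46
Best: $57.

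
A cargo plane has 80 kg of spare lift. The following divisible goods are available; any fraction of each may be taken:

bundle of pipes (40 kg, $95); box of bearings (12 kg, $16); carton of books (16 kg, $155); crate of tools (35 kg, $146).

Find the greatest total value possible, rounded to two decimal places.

Take in order of value per unit:
- carton of books (155/16 per unit): all 16 → value 155, running total 155.00
- crate of tools (146/35 per unit): all 35 → value 146, running total 301.00
- bundle of pipes (95/40 per unit): 29 of 40 → value 29×95/40 = 68.8750, running total 369.88
Total 369.88.

369.88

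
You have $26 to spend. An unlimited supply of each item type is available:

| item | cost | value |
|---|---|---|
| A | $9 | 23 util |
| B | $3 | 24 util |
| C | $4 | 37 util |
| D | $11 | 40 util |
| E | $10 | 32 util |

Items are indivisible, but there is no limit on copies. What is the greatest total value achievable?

Best value-per-unit is C at 37/4; filling with it alone gives 6×37 = 222.
Optimal mix: 2×B + 5×C → cost 26, value 233.

233 util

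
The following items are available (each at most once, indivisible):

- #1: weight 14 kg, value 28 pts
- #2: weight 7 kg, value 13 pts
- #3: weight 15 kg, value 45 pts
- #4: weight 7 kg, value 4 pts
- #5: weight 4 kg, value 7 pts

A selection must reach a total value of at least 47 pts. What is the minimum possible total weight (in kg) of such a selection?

Subsets with value ≥ 47, sorted by total weight:
- #3+#5: weight 19, value 52
- #2+#3: weight 22, value 58
- #3+#4: weight 22, value 49
Minimum weight: 19 kg.

19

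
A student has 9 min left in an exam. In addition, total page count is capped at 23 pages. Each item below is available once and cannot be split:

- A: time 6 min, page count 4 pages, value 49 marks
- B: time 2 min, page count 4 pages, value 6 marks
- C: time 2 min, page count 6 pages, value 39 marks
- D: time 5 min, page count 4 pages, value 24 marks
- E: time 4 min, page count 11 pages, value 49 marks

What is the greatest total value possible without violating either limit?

94 marks

Feasible sets respecting both limits:
- B+C+E: time 8, page count 21, value 94
- A+C: time 8, page count 10, value 88
- C+E: time 6, page count 17, value 88
- D+E: time 9, page count 15, value 73
Best: 94 marks.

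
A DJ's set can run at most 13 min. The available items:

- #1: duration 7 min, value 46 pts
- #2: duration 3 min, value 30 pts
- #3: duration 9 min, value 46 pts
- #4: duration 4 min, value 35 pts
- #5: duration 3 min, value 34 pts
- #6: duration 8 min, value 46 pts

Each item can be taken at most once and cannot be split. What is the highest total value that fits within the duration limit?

110 pts

Check high-value combinations within 13 min:
- #1+#2+#5: duration 7+3+3=13, value 46+30+34=110
- #2+#4+#5: duration 3+4+3=10, value 30+35+34=99
- #1+#4: duration 7+4=11, value 46+35=81
- #4+#6: duration 4+8=12, value 35+46=81
Best: 110 pts.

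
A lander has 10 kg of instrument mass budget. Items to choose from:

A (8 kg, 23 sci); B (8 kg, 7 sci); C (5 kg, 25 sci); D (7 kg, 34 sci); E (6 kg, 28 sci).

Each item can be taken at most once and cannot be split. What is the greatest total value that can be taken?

34 sci

Check high-value combinations within 10 kg:
- D: mass 7, value 34
- E: mass 6, value 28
- C: mass 5, value 25
Best: 34 sci.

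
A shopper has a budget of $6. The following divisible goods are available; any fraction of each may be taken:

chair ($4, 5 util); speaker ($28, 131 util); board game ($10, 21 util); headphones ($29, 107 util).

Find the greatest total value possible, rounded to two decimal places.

Take in order of value per unit:
- speaker (131/28 per unit): 6 of 28 → value 6×131/28 = 28.0714, running total 28.07
Total 28.07.

28.07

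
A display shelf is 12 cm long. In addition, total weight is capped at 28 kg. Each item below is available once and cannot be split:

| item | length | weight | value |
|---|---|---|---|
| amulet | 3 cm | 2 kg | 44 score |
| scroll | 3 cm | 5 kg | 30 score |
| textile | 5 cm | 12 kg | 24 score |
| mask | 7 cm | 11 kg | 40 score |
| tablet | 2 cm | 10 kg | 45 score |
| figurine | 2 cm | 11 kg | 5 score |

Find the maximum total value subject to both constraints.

Feasible sets respecting both limits:
- amulet+mask+tablet: length 12, weight 23, value 129
- amulet+scroll+tablet+figurine: length 10, weight 28, value 124
- amulet+scroll+tablet: length 8, weight 17, value 119
Best: 129 score.

129 score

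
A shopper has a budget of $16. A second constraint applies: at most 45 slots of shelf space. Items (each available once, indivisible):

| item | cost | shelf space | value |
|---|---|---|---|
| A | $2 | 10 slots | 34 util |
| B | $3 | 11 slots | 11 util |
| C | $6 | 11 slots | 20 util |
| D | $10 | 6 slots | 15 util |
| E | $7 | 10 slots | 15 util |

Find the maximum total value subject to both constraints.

69 util

Feasible sets respecting both limits:
- A+C+E: cost 15, shelf space 31, value 69
- A+B+C: cost 11, shelf space 32, value 65
- A+B+D: cost 15, shelf space 27, value 60
Best: 69 util.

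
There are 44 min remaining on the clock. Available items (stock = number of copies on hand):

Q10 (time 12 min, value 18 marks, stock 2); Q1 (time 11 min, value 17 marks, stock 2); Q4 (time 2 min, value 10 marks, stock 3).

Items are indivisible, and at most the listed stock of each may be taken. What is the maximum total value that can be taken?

83 marks

Top feasible selections:
- 2×Q10 + 1×Q1 + 3×Q4: time 41, value 83
- 1×Q10 + 2×Q1 + 3×Q4: time 40, value 82
Best: 83 marks.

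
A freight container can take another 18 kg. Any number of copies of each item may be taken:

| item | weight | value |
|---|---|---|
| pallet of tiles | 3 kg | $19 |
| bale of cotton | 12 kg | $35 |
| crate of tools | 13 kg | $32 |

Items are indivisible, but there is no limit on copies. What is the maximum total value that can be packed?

Best value-per-unit is pallet of tiles at 19/3, and filling with it alone uses weight 6×3=18. No mix of the others beats 6×19 = 114.

$114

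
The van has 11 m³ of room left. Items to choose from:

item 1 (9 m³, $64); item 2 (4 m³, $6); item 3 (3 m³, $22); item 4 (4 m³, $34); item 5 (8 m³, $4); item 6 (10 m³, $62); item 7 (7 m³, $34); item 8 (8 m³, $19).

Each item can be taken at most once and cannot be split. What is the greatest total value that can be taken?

Check high-value combinations within 11 m³:
- item 4+item 7: volume 4+7=11, value 34+34=68
- item 1: volume 9, value 64
- item 6: volume 10, value 62
Best: $68.

$68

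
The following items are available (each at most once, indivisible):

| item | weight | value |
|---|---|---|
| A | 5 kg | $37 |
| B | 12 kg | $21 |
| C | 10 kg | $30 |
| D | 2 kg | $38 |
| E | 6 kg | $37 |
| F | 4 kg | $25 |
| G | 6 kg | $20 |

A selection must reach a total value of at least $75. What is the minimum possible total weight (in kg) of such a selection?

7

Subsets with value ≥ 75, sorted by total weight:
- A+D: weight 7, value 75
- D+E: weight 8, value 75
- A+D+F: weight 11, value 100
Minimum weight: 7 kg.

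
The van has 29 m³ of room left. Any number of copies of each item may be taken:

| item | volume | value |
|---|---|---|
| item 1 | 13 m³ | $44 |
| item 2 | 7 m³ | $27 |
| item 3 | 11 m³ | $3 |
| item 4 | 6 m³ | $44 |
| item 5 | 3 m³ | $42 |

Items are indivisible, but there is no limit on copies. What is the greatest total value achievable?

$378

Best value-per-unit is item 5 at 42/3, and filling with it alone uses volume 9×3=27. No mix of the others beats 9×42 = 378.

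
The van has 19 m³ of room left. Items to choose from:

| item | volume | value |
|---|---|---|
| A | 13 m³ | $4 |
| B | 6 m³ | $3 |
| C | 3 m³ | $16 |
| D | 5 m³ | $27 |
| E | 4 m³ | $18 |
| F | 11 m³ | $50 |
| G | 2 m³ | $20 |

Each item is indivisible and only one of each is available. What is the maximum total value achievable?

Check high-value combinations within 19 m³:
- D+F+G: volume 5+11+2=18, value 27+50+20=97
- C+D+F: volume 3+5+11=19, value 16+27+50=93
- E+F+G: volume 4+11+2=17, value 18+50+20=88
- C+F+G: volume 3+11+2=16, value 16+50+20=86
- C+E+F: volume 3+4+11=18, value 16+18+50=84
Best: $97.

$97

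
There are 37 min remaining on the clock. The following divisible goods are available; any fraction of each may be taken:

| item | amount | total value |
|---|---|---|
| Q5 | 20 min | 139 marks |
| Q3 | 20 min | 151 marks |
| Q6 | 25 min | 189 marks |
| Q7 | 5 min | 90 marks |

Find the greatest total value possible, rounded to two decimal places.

Take in order of value per unit:
- Q7 (90/5 per unit): all 5 → value 90, running total 90.00
- Q6 (189/25 per unit): all 25 → value 189, running total 279.00
- Q3 (151/20 per unit): 7 of 20 → value 7×151/20 = 52.8500, running total 331.85
Total 331.85.

331.85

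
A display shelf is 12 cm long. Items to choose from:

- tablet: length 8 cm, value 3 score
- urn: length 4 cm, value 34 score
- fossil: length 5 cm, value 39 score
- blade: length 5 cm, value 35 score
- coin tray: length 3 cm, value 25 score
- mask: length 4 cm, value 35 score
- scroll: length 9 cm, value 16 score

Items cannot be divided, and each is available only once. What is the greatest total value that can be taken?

99 score

Check high-value combinations within 12 cm:
- fossil+coin tray+mask: length 5+3+4=12, value 39+25+35=99
- urn+fossil+coin tray: length 4+5+3=12, value 34+39+25=98
- blade+coin tray+mask: length 5+3+4=12, value 35+25+35=95
- urn+coin tray+mask: length 4+3+4=11, value 34+25+35=94
- urn+blade+coin tray: length 4+5+3=12, value 34+35+25=94
Best: 99 score.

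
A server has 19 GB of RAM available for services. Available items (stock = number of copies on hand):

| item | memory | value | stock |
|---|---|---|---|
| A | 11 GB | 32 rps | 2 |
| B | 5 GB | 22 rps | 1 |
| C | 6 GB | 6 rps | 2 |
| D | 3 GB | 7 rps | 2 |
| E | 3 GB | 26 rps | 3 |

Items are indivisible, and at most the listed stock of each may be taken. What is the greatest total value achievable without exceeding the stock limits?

107 rps

Best selections within memory 19 and stock limits:
- 1×B + 1×D + 3×E: memory 17, value 107
- 1×B + 3×E: memory 14, value 100
Best: 107 rps.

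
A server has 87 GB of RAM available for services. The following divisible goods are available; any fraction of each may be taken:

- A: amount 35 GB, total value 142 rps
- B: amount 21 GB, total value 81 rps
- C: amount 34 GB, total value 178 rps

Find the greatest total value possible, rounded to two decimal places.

Take in order of value per unit:
- C (178/34 per unit): all 34 → value 178, running total 178.00
- A (142/35 per unit): all 35 → value 142, running total 320.00
- B (81/21 per unit): 18 of 21 → value 18×81/21 = 69.4286, running total 389.43
Total 389.43.

389.43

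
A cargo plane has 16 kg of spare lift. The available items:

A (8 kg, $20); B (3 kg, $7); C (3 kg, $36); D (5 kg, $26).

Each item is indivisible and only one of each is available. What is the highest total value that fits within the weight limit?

Check high-value combinations within 16 kg:
- A+C+D: weight 8+3+5=16, value 20+36+26=82
- B+C+D: weight 3+3+5=11, value 7+36+26=69
- A+B+C: weight 8+3+3=14, value 20+7+36=63
- C+D: weight 3+5=8, value 36+26=62
Best: $82.

$82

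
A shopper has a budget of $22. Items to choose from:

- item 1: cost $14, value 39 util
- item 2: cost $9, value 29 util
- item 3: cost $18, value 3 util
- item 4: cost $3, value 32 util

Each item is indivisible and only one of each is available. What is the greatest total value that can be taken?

71 util

Check high-value combinations within $22:
- item 1+item 4: cost 14+3=17, value 39+32=71
- item 2+item 4: cost 9+3=12, value 29+32=61
- item 1: cost 14, value 39
Best: 71 util.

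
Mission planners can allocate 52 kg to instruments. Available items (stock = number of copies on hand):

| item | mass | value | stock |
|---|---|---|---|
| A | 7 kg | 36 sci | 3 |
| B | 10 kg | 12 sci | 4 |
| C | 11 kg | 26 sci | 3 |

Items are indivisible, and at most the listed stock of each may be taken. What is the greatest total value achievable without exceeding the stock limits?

Top feasible selections:
- 3×A + 2×C: mass 43, value 160
- 3×A + 2×B + 1×C: mass 52, value 158
Best: 160 sci.

160 sci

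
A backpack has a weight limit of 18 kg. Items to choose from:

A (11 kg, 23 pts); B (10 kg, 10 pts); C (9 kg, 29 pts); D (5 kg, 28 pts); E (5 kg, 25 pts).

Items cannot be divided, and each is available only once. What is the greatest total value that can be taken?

Check high-value combinations within 18 kg:
- C+D: weight 9+5=14, value 29+28=57
- C+E: weight 9+5=14, value 29+25=54
- D+E: weight 5+5=10, value 28+25=53
- A+D: weight 11+5=16, value 23+28=51
Best: 57 pts.

57 pts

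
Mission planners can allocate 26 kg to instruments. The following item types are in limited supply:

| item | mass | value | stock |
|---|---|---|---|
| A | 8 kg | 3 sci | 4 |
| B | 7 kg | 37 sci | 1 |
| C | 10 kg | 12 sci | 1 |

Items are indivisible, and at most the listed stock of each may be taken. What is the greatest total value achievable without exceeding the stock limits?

52 sci

Best selections within mass 26 and stock limits:
- 1×A + 1×B + 1×C: mass 25, value 52
- 1×B + 1×C: mass 17, value 49
- 2×A + 1×B: mass 23, value 43
- 1×A + 1×B: mass 15, value 40
Best: 52 sci.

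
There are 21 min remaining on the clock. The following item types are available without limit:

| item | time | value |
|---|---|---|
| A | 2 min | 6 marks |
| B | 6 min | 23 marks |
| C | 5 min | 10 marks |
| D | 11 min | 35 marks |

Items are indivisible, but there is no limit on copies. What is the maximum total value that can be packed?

Best value-per-unit is B at 23/6; filling with it alone gives 3×23 = 69.
Optimal mix: 1×A + 3×B → time 20, value 75.

75 marks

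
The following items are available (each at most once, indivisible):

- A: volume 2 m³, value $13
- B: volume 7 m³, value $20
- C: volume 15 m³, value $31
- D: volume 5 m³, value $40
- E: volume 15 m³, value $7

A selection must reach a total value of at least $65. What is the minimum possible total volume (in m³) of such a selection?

Subsets with value ≥ 65, sorted by total volume:
- A+B+D: volume 14, value 73
- C+D: volume 20, value 71
- A+C+D: volume 22, value 84
Minimum volume: 14 m³.

14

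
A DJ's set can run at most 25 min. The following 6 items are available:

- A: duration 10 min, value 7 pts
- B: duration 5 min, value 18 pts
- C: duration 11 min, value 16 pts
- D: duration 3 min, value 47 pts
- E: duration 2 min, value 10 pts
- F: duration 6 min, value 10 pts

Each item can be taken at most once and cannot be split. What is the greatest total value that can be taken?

Check high-value combinations within 25 min:
- B+C+D+E: duration 5+11+3+2=21, value 18+16+47+10=91
- B+C+D+F: duration 5+11+3+6=25, value 18+16+47+10=91
- B+D+E+F: duration 5+3+2+6=16, value 18+47+10+10=85
- C+D+E+F: duration 11+3+2+6=22, value 16+47+10+10=83
- A+B+D+E: duration 10+5+3+2=20, value 7+18+47+10=82
Best: 91 pts.

91 pts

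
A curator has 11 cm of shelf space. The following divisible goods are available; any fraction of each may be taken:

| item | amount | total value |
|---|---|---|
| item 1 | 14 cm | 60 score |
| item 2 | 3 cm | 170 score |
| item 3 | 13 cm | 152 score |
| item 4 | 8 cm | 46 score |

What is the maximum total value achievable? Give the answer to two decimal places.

Take in order of value per unit:
- item 2 (170/3 per unit): all 3 → value 170, running total 170.00
- item 3 (152/13 per unit): 8 of 13 → value 8×152/13 = 93.5385, running total 263.54
Total 263.54.

263.54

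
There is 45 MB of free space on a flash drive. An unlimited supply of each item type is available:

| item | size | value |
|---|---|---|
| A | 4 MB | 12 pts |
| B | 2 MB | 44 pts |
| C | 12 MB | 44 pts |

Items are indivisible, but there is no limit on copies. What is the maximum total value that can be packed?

Best value-per-unit is B at 44/2, and filling with it alone uses size 22×2=44. No mix of the others beats 22×44 = 968.

968 pts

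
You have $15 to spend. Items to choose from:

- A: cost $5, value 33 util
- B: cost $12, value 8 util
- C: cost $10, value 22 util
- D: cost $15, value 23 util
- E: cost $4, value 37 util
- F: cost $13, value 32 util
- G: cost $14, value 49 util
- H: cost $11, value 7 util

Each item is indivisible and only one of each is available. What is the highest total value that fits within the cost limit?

70 util

This is a 0/1 knapsack; check combinations near the capacity.
- A+E: cost 5+4=9, value 33+37=70
- C+E: cost 10+4=14, value 22+37=59
- A+C: cost 5+10=15, value 33+22=55
- G: cost 14, value 49
- E+H: cost 4+11=15, value 37+7=44
Best: 70 util.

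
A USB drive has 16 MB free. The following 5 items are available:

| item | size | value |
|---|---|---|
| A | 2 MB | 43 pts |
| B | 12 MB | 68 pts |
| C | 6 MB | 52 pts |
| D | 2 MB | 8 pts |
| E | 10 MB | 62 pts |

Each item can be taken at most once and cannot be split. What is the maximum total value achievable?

Check high-value combinations within 16 MB:
- A+B+D: size 2+12+2=16, value 43+68+8=119
- C+E: size 6+10=16, value 52+62=114
- A+D+E: size 2+2+10=14, value 43+8+62=113
- A+B: size 2+12=14, value 43+68=111
Best: 119 pts.

119 pts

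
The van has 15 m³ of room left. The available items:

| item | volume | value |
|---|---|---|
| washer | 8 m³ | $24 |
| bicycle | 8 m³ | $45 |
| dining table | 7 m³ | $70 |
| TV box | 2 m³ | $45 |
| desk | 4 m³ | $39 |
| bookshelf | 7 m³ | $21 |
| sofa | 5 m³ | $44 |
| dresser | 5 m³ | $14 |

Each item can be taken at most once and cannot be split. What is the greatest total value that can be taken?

$159

Check high-value combinations within 15 m³:
- dining table+TV box+sofa: volume 7+2+5=14, value 70+45+44=159
- dining table+TV box+desk: volume 7+2+4=13, value 70+45+39=154
- bicycle+TV box+sofa: volume 8+2+5=15, value 45+45+44=134
- bicycle+TV box+desk: volume 8+2+4=14, value 45+45+39=129
Best: $159.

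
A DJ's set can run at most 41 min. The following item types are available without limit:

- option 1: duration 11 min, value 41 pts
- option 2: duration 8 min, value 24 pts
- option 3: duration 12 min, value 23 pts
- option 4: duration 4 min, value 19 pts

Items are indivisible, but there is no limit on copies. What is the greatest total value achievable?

Best value-per-unit is option 4 at 19/4, and filling with it alone uses duration 10×4=40. No mix of the others beats 10×19 = 190.

190 pts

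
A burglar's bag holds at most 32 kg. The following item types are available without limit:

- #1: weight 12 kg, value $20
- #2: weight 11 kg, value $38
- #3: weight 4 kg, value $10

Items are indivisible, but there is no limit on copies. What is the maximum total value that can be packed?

$96

Best value-per-unit is #2 at 38/11; filling with it alone gives 2×38 = 76.
Optimal mix: 2×#2 + 2×#3 → weight 30, value 96.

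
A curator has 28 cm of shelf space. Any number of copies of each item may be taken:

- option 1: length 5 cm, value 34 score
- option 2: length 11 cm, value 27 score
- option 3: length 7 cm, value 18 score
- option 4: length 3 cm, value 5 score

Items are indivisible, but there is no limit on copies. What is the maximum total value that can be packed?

Best value-per-unit is option 1 at 34/5; filling with it alone gives 5×34 = 170.
Optimal mix: 5×option 1 + 1×option 4 → length 28, value 175.

175 score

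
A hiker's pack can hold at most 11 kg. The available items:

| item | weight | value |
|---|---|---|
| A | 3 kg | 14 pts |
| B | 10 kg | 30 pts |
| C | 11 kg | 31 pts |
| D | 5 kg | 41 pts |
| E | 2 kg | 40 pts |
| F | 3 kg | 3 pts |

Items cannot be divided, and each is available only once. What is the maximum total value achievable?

95 pts

Check high-value combinations within 11 kg:
- A+D+E: weight 3+5+2=10, value 14+41+40=95
- D+E+F: weight 5+2+3=10, value 41+40+3=84
- D+E: weight 5+2=7, value 41+40=81
Best: 95 pts.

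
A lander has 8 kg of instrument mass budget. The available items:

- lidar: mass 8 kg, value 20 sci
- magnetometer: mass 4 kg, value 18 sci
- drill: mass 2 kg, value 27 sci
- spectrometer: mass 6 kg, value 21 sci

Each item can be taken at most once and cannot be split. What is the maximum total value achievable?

48 sci

This is a 0/1 knapsack; check combinations near the capacity.
- drill+spectrometer: mass 2+6=8, value 27+21=48
- magnetometer+drill: mass 4+2=6, value 18+27=45
- drill: mass 2, value 27
Best: 48 sci.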